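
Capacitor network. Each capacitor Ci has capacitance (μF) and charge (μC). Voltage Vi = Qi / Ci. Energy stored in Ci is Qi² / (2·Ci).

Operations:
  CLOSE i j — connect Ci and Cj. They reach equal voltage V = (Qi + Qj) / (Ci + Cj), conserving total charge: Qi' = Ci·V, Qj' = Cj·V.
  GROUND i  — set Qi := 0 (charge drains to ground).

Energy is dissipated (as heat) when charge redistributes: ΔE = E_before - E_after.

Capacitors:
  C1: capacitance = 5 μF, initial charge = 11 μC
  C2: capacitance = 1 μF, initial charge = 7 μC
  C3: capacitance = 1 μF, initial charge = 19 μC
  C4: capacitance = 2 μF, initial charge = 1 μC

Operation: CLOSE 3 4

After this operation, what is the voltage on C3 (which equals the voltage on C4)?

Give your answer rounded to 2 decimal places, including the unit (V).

Initial: C1(5μF, Q=11μC, V=2.20V), C2(1μF, Q=7μC, V=7.00V), C3(1μF, Q=19μC, V=19.00V), C4(2μF, Q=1μC, V=0.50V)
Op 1: CLOSE 3-4: Q_total=20.00, C_total=3.00, V=6.67; Q3=6.67, Q4=13.33; dissipated=114.083

Answer: 6.67 V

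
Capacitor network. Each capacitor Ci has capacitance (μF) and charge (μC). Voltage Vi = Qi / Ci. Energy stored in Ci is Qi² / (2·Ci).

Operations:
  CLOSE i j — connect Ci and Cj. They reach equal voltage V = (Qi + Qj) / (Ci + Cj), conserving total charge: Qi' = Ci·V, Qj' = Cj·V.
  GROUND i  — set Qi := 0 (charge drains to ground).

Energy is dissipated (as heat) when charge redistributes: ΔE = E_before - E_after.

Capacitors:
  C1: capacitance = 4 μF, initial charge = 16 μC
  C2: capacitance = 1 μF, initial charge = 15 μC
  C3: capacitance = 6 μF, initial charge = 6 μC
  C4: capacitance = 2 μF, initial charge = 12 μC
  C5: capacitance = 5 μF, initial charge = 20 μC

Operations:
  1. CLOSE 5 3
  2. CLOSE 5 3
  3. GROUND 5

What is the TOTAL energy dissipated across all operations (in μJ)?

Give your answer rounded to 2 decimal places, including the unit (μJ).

Initial: C1(4μF, Q=16μC, V=4.00V), C2(1μF, Q=15μC, V=15.00V), C3(6μF, Q=6μC, V=1.00V), C4(2μF, Q=12μC, V=6.00V), C5(5μF, Q=20μC, V=4.00V)
Op 1: CLOSE 5-3: Q_total=26.00, C_total=11.00, V=2.36; Q5=11.82, Q3=14.18; dissipated=12.273
Op 2: CLOSE 5-3: Q_total=26.00, C_total=11.00, V=2.36; Q5=11.82, Q3=14.18; dissipated=0.000
Op 3: GROUND 5: Q5=0; energy lost=13.967
Total dissipated: 26.240 μJ

Answer: 26.24 μJ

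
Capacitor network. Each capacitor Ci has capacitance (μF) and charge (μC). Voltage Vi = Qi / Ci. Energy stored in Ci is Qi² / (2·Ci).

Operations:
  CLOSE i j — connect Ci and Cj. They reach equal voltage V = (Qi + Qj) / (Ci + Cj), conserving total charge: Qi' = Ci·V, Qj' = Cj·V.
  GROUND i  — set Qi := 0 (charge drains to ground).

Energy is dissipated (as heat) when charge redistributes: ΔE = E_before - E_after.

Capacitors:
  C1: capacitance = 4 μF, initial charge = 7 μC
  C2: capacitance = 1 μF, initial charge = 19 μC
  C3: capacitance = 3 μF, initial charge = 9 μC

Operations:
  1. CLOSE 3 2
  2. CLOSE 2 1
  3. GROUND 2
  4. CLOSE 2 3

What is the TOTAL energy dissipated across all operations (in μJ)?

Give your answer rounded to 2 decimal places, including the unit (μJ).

Initial: C1(4μF, Q=7μC, V=1.75V), C2(1μF, Q=19μC, V=19.00V), C3(3μF, Q=9μC, V=3.00V)
Op 1: CLOSE 3-2: Q_total=28.00, C_total=4.00, V=7.00; Q3=21.00, Q2=7.00; dissipated=96.000
Op 2: CLOSE 2-1: Q_total=14.00, C_total=5.00, V=2.80; Q2=2.80, Q1=11.20; dissipated=11.025
Op 3: GROUND 2: Q2=0; energy lost=3.920
Op 4: CLOSE 2-3: Q_total=21.00, C_total=4.00, V=5.25; Q2=5.25, Q3=15.75; dissipated=18.375
Total dissipated: 129.320 μJ

Answer: 129.32 μJ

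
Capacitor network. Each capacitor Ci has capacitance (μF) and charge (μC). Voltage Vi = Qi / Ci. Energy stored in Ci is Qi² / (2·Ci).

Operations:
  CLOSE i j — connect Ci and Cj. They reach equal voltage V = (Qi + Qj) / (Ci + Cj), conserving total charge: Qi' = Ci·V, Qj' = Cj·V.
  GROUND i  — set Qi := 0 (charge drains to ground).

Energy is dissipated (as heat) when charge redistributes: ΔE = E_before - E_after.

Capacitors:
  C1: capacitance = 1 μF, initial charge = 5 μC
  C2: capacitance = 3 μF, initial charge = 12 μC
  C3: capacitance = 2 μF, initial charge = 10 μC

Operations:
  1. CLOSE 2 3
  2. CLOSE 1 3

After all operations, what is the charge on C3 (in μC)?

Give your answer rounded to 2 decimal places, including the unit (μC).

Initial: C1(1μF, Q=5μC, V=5.00V), C2(3μF, Q=12μC, V=4.00V), C3(2μF, Q=10μC, V=5.00V)
Op 1: CLOSE 2-3: Q_total=22.00, C_total=5.00, V=4.40; Q2=13.20, Q3=8.80; dissipated=0.600
Op 2: CLOSE 1-3: Q_total=13.80, C_total=3.00, V=4.60; Q1=4.60, Q3=9.20; dissipated=0.120
Final charges: Q1=4.60, Q2=13.20, Q3=9.20

Answer: 9.20 μC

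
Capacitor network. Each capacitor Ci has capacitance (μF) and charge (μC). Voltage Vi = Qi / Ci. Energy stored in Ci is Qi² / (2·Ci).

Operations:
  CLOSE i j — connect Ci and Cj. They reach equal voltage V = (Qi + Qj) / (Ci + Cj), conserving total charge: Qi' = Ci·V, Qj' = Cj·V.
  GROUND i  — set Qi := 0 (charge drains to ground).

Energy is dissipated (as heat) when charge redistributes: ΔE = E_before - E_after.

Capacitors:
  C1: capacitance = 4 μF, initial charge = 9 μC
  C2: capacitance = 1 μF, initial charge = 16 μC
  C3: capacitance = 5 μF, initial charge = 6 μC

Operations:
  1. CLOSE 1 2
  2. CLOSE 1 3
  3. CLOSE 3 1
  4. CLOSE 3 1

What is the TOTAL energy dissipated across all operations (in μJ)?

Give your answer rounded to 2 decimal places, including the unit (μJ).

Answer: 91.67 μJ

Derivation:
Initial: C1(4μF, Q=9μC, V=2.25V), C2(1μF, Q=16μC, V=16.00V), C3(5μF, Q=6μC, V=1.20V)
Op 1: CLOSE 1-2: Q_total=25.00, C_total=5.00, V=5.00; Q1=20.00, Q2=5.00; dissipated=75.625
Op 2: CLOSE 1-3: Q_total=26.00, C_total=9.00, V=2.89; Q1=11.56, Q3=14.44; dissipated=16.044
Op 3: CLOSE 3-1: Q_total=26.00, C_total=9.00, V=2.89; Q3=14.44, Q1=11.56; dissipated=0.000
Op 4: CLOSE 3-1: Q_total=26.00, C_total=9.00, V=2.89; Q3=14.44, Q1=11.56; dissipated=0.000
Total dissipated: 91.669 μJ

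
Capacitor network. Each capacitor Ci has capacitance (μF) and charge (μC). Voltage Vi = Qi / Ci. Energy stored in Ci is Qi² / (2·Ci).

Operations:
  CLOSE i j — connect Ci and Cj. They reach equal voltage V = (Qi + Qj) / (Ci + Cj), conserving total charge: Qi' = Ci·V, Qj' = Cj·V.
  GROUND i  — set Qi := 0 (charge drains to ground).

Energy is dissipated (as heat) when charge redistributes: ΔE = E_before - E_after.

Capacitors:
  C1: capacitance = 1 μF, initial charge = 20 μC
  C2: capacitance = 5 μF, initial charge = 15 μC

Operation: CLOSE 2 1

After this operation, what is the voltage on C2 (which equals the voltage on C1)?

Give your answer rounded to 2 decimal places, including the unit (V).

Answer: 5.83 V

Derivation:
Initial: C1(1μF, Q=20μC, V=20.00V), C2(5μF, Q=15μC, V=3.00V)
Op 1: CLOSE 2-1: Q_total=35.00, C_total=6.00, V=5.83; Q2=29.17, Q1=5.83; dissipated=120.417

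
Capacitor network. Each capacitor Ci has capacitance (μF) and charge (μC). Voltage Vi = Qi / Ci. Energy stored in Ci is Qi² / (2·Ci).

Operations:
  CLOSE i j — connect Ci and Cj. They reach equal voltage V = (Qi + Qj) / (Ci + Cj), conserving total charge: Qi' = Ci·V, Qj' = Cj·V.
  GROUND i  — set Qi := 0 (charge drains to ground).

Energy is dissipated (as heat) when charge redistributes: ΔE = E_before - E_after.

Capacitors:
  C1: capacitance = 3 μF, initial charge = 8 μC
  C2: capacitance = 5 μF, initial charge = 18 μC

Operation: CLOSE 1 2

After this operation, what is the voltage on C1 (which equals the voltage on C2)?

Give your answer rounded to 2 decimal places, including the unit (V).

Initial: C1(3μF, Q=8μC, V=2.67V), C2(5μF, Q=18μC, V=3.60V)
Op 1: CLOSE 1-2: Q_total=26.00, C_total=8.00, V=3.25; Q1=9.75, Q2=16.25; dissipated=0.817

Answer: 3.25 V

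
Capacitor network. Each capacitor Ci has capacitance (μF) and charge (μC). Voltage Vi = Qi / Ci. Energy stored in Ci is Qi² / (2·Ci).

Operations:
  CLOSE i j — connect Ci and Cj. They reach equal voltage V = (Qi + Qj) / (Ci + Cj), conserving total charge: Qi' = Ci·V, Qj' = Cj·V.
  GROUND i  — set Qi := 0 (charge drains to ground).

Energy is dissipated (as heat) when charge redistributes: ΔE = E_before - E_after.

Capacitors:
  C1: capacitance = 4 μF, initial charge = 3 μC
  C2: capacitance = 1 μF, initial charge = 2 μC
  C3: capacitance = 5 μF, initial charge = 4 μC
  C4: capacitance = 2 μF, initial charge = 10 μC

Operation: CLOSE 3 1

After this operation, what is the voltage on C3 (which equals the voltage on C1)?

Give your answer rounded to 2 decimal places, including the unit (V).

Answer: 0.78 V

Derivation:
Initial: C1(4μF, Q=3μC, V=0.75V), C2(1μF, Q=2μC, V=2.00V), C3(5μF, Q=4μC, V=0.80V), C4(2μF, Q=10μC, V=5.00V)
Op 1: CLOSE 3-1: Q_total=7.00, C_total=9.00, V=0.78; Q3=3.89, Q1=3.11; dissipated=0.003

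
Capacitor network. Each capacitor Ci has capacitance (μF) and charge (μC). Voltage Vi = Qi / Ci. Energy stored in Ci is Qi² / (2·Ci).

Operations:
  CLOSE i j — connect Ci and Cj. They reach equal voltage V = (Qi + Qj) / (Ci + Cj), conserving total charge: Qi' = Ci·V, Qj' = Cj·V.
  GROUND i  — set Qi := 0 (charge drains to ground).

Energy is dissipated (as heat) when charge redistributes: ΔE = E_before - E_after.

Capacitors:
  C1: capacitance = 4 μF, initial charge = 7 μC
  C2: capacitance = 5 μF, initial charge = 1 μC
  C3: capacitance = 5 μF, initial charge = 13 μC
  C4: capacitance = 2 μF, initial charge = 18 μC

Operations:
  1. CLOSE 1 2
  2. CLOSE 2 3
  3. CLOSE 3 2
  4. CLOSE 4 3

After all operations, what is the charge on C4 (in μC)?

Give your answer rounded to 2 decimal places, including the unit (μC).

Initial: C1(4μF, Q=7μC, V=1.75V), C2(5μF, Q=1μC, V=0.20V), C3(5μF, Q=13μC, V=2.60V), C4(2μF, Q=18μC, V=9.00V)
Op 1: CLOSE 1-2: Q_total=8.00, C_total=9.00, V=0.89; Q1=3.56, Q2=4.44; dissipated=2.669
Op 2: CLOSE 2-3: Q_total=17.44, C_total=10.00, V=1.74; Q2=8.72, Q3=8.72; dissipated=3.660
Op 3: CLOSE 3-2: Q_total=17.44, C_total=10.00, V=1.74; Q3=8.72, Q2=8.72; dissipated=0.000
Op 4: CLOSE 4-3: Q_total=26.72, C_total=7.00, V=3.82; Q4=7.63, Q3=19.09; dissipated=37.602
Final charges: Q1=3.56, Q2=8.72, Q3=19.09, Q4=7.63

Answer: 7.63 μC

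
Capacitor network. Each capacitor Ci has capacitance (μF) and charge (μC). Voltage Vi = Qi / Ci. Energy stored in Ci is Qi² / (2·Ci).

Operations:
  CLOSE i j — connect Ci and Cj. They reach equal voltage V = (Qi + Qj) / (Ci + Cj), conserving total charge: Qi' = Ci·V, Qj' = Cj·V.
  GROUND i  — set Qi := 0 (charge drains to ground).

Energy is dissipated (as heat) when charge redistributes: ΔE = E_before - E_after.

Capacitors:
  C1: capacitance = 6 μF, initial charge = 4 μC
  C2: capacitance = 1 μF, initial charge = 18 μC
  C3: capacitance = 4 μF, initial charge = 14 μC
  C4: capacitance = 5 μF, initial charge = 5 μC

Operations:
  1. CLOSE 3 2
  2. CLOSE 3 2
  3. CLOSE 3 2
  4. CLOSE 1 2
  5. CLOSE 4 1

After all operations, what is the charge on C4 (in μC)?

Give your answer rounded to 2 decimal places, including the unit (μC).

Initial: C1(6μF, Q=4μC, V=0.67V), C2(1μF, Q=18μC, V=18.00V), C3(4μF, Q=14μC, V=3.50V), C4(5μF, Q=5μC, V=1.00V)
Op 1: CLOSE 3-2: Q_total=32.00, C_total=5.00, V=6.40; Q3=25.60, Q2=6.40; dissipated=84.100
Op 2: CLOSE 3-2: Q_total=32.00, C_total=5.00, V=6.40; Q3=25.60, Q2=6.40; dissipated=0.000
Op 3: CLOSE 3-2: Q_total=32.00, C_total=5.00, V=6.40; Q3=25.60, Q2=6.40; dissipated=0.000
Op 4: CLOSE 1-2: Q_total=10.40, C_total=7.00, V=1.49; Q1=8.91, Q2=1.49; dissipated=14.088
Op 5: CLOSE 4-1: Q_total=13.91, C_total=11.00, V=1.26; Q4=6.32, Q1=7.59; dissipated=0.322
Final charges: Q1=7.59, Q2=1.49, Q3=25.60, Q4=6.32

Answer: 6.32 μC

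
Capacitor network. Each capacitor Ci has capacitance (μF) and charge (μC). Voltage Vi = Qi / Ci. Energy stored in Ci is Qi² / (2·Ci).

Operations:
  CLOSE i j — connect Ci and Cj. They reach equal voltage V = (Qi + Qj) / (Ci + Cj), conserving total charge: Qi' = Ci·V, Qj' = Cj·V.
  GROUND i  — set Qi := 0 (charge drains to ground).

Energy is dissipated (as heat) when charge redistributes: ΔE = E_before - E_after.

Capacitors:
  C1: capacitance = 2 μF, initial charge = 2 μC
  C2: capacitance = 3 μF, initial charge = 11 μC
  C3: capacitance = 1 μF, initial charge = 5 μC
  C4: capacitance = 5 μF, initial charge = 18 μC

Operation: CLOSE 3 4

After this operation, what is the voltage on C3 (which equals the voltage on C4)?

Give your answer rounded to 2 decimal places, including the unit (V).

Initial: C1(2μF, Q=2μC, V=1.00V), C2(3μF, Q=11μC, V=3.67V), C3(1μF, Q=5μC, V=5.00V), C4(5μF, Q=18μC, V=3.60V)
Op 1: CLOSE 3-4: Q_total=23.00, C_total=6.00, V=3.83; Q3=3.83, Q4=19.17; dissipated=0.817

Answer: 3.83 V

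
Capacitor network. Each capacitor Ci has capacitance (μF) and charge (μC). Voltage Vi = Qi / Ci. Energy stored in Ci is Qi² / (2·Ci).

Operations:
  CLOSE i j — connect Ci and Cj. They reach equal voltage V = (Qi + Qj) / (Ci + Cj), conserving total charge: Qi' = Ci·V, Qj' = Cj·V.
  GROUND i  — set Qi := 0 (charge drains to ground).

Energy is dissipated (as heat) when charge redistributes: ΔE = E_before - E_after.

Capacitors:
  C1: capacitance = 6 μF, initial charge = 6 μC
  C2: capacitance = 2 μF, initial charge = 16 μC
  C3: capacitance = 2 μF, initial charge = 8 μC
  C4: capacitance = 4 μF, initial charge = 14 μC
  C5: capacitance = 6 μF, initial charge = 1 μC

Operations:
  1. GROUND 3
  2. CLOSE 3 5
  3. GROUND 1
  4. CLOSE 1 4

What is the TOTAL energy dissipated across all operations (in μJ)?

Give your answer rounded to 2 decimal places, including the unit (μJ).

Answer: 33.72 μJ

Derivation:
Initial: C1(6μF, Q=6μC, V=1.00V), C2(2μF, Q=16μC, V=8.00V), C3(2μF, Q=8μC, V=4.00V), C4(4μF, Q=14μC, V=3.50V), C5(6μF, Q=1μC, V=0.17V)
Op 1: GROUND 3: Q3=0; energy lost=16.000
Op 2: CLOSE 3-5: Q_total=1.00, C_total=8.00, V=0.12; Q3=0.25, Q5=0.75; dissipated=0.021
Op 3: GROUND 1: Q1=0; energy lost=3.000
Op 4: CLOSE 1-4: Q_total=14.00, C_total=10.00, V=1.40; Q1=8.40, Q4=5.60; dissipated=14.700
Total dissipated: 33.721 μJ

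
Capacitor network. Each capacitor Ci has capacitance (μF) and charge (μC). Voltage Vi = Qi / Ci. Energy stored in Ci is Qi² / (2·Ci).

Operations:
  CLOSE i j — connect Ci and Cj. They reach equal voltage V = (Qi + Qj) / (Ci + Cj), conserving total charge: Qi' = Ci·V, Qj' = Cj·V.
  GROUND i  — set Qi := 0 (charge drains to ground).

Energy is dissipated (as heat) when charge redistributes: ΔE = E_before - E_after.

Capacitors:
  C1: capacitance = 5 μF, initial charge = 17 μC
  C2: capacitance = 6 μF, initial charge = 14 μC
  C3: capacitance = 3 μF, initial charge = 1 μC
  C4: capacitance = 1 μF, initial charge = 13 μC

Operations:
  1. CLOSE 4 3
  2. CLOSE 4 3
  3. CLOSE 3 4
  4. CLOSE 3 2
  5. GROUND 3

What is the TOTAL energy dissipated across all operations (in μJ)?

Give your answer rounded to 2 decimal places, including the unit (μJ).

Answer: 72.64 μJ

Derivation:
Initial: C1(5μF, Q=17μC, V=3.40V), C2(6μF, Q=14μC, V=2.33V), C3(3μF, Q=1μC, V=0.33V), C4(1μF, Q=13μC, V=13.00V)
Op 1: CLOSE 4-3: Q_total=14.00, C_total=4.00, V=3.50; Q4=3.50, Q3=10.50; dissipated=60.167
Op 2: CLOSE 4-3: Q_total=14.00, C_total=4.00, V=3.50; Q4=3.50, Q3=10.50; dissipated=0.000
Op 3: CLOSE 3-4: Q_total=14.00, C_total=4.00, V=3.50; Q3=10.50, Q4=3.50; dissipated=0.000
Op 4: CLOSE 3-2: Q_total=24.50, C_total=9.00, V=2.72; Q3=8.17, Q2=16.33; dissipated=1.361
Op 5: GROUND 3: Q3=0; energy lost=11.116
Total dissipated: 72.644 μJ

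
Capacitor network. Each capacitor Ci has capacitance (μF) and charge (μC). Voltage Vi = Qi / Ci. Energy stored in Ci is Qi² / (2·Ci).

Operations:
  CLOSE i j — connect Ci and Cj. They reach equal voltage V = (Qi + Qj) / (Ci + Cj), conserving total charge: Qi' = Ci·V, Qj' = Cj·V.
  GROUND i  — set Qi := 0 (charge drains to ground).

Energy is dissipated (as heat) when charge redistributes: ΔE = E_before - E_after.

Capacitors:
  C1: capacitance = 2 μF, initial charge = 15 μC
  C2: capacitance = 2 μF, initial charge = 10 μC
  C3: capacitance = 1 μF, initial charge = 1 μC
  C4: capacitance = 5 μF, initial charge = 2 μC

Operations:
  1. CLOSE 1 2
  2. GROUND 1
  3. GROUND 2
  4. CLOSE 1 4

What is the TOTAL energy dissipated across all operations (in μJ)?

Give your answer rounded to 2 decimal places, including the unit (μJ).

Answer: 81.36 μJ

Derivation:
Initial: C1(2μF, Q=15μC, V=7.50V), C2(2μF, Q=10μC, V=5.00V), C3(1μF, Q=1μC, V=1.00V), C4(5μF, Q=2μC, V=0.40V)
Op 1: CLOSE 1-2: Q_total=25.00, C_total=4.00, V=6.25; Q1=12.50, Q2=12.50; dissipated=3.125
Op 2: GROUND 1: Q1=0; energy lost=39.062
Op 3: GROUND 2: Q2=0; energy lost=39.062
Op 4: CLOSE 1-4: Q_total=2.00, C_total=7.00, V=0.29; Q1=0.57, Q4=1.43; dissipated=0.114
Total dissipated: 81.364 μJ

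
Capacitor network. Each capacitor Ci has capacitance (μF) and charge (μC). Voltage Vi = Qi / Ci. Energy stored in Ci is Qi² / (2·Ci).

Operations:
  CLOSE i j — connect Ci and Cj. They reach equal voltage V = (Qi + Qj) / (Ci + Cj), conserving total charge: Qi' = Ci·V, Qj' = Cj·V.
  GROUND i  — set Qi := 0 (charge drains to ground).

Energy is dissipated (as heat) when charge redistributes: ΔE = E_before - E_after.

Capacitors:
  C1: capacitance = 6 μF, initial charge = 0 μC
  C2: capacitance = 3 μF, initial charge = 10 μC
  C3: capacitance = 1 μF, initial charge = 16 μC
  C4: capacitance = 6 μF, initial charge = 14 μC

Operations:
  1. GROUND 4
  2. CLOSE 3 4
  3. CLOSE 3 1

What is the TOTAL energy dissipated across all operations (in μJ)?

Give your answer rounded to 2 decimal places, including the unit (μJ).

Answer: 128.29 μJ

Derivation:
Initial: C1(6μF, Q=0μC, V=0.00V), C2(3μF, Q=10μC, V=3.33V), C3(1μF, Q=16μC, V=16.00V), C4(6μF, Q=14μC, V=2.33V)
Op 1: GROUND 4: Q4=0; energy lost=16.333
Op 2: CLOSE 3-4: Q_total=16.00, C_total=7.00, V=2.29; Q3=2.29, Q4=13.71; dissipated=109.714
Op 3: CLOSE 3-1: Q_total=2.29, C_total=7.00, V=0.33; Q3=0.33, Q1=1.96; dissipated=2.239
Total dissipated: 128.287 μJ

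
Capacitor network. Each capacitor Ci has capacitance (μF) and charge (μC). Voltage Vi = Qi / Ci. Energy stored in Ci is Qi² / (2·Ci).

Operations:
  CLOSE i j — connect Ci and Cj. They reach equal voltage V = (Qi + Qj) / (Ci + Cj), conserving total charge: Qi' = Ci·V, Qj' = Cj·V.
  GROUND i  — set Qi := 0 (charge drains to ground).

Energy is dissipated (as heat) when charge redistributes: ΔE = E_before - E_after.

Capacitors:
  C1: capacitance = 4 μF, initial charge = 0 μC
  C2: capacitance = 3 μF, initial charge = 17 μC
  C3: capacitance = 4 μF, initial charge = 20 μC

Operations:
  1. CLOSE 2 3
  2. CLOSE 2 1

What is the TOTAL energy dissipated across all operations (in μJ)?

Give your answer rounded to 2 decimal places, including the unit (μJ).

Answer: 24.33 μJ

Derivation:
Initial: C1(4μF, Q=0μC, V=0.00V), C2(3μF, Q=17μC, V=5.67V), C3(4μF, Q=20μC, V=5.00V)
Op 1: CLOSE 2-3: Q_total=37.00, C_total=7.00, V=5.29; Q2=15.86, Q3=21.14; dissipated=0.381
Op 2: CLOSE 2-1: Q_total=15.86, C_total=7.00, V=2.27; Q2=6.80, Q1=9.06; dissipated=23.948
Total dissipated: 24.328 μJ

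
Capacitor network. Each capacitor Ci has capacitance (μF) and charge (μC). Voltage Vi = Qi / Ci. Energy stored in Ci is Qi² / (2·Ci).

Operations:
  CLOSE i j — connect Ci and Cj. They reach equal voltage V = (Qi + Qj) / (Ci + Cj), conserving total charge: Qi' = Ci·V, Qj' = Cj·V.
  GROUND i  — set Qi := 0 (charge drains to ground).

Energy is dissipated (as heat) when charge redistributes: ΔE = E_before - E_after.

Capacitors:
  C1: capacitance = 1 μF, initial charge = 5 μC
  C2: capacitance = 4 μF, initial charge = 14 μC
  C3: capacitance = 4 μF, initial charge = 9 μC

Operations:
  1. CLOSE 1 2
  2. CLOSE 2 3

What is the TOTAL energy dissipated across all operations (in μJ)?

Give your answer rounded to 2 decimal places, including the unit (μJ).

Initial: C1(1μF, Q=5μC, V=5.00V), C2(4μF, Q=14μC, V=3.50V), C3(4μF, Q=9μC, V=2.25V)
Op 1: CLOSE 1-2: Q_total=19.00, C_total=5.00, V=3.80; Q1=3.80, Q2=15.20; dissipated=0.900
Op 2: CLOSE 2-3: Q_total=24.20, C_total=8.00, V=3.02; Q2=12.10, Q3=12.10; dissipated=2.402
Total dissipated: 3.303 μJ

Answer: 3.30 μJ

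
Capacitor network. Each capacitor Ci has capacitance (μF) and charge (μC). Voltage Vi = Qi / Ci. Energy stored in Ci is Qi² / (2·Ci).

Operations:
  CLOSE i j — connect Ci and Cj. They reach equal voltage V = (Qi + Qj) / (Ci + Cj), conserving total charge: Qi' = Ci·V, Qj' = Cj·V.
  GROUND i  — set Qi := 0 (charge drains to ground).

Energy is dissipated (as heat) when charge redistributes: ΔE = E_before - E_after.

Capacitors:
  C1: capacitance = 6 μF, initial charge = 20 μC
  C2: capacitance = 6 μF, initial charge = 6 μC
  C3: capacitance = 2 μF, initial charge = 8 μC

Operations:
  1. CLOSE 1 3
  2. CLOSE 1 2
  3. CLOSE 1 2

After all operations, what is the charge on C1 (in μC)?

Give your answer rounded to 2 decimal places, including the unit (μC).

Answer: 13.50 μC

Derivation:
Initial: C1(6μF, Q=20μC, V=3.33V), C2(6μF, Q=6μC, V=1.00V), C3(2μF, Q=8μC, V=4.00V)
Op 1: CLOSE 1-3: Q_total=28.00, C_total=8.00, V=3.50; Q1=21.00, Q3=7.00; dissipated=0.333
Op 2: CLOSE 1-2: Q_total=27.00, C_total=12.00, V=2.25; Q1=13.50, Q2=13.50; dissipated=9.375
Op 3: CLOSE 1-2: Q_total=27.00, C_total=12.00, V=2.25; Q1=13.50, Q2=13.50; dissipated=0.000
Final charges: Q1=13.50, Q2=13.50, Q3=7.00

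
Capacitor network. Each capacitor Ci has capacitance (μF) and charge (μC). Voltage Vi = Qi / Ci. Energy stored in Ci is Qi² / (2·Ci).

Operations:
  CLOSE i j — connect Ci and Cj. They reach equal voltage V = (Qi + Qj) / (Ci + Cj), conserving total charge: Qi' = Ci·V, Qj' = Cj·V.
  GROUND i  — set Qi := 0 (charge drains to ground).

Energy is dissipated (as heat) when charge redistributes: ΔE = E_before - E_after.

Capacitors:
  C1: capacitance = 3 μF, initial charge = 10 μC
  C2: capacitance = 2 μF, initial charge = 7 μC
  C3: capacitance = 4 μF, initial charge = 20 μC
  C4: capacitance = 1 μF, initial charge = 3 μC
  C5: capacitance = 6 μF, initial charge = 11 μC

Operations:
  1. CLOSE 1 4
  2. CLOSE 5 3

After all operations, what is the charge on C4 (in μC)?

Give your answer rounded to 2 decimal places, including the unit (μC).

Answer: 3.25 μC

Derivation:
Initial: C1(3μF, Q=10μC, V=3.33V), C2(2μF, Q=7μC, V=3.50V), C3(4μF, Q=20μC, V=5.00V), C4(1μF, Q=3μC, V=3.00V), C5(6μF, Q=11μC, V=1.83V)
Op 1: CLOSE 1-4: Q_total=13.00, C_total=4.00, V=3.25; Q1=9.75, Q4=3.25; dissipated=0.042
Op 2: CLOSE 5-3: Q_total=31.00, C_total=10.00, V=3.10; Q5=18.60, Q3=12.40; dissipated=12.033
Final charges: Q1=9.75, Q2=7.00, Q3=12.40, Q4=3.25, Q5=18.60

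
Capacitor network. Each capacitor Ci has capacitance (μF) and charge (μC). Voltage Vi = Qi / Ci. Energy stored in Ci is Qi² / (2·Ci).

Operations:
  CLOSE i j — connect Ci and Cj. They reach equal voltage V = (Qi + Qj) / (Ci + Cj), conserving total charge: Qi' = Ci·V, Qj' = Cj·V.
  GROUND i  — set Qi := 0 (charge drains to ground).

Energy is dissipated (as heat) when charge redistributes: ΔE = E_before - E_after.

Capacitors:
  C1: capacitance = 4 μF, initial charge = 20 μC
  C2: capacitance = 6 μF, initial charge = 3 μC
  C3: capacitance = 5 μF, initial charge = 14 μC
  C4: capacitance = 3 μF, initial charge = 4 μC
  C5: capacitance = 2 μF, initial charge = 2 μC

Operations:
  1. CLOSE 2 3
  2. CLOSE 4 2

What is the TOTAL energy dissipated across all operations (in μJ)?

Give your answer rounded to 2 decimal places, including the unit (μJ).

Answer: 7.26 μJ

Derivation:
Initial: C1(4μF, Q=20μC, V=5.00V), C2(6μF, Q=3μC, V=0.50V), C3(5μF, Q=14μC, V=2.80V), C4(3μF, Q=4μC, V=1.33V), C5(2μF, Q=2μC, V=1.00V)
Op 1: CLOSE 2-3: Q_total=17.00, C_total=11.00, V=1.55; Q2=9.27, Q3=7.73; dissipated=7.214
Op 2: CLOSE 4-2: Q_total=13.27, C_total=9.00, V=1.47; Q4=4.42, Q2=8.85; dissipated=0.045
Total dissipated: 7.259 μJ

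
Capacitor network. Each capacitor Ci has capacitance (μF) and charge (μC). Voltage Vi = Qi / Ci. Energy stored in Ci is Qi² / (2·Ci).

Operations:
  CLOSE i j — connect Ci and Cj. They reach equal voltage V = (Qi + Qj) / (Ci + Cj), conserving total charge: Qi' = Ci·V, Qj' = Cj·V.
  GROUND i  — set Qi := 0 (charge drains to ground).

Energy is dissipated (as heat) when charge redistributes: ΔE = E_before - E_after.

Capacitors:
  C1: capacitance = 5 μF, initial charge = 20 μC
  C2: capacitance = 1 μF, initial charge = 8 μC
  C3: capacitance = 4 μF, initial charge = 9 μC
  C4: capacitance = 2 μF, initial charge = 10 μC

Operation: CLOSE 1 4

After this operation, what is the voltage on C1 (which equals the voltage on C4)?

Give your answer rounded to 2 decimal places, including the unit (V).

Initial: C1(5μF, Q=20μC, V=4.00V), C2(1μF, Q=8μC, V=8.00V), C3(4μF, Q=9μC, V=2.25V), C4(2μF, Q=10μC, V=5.00V)
Op 1: CLOSE 1-4: Q_total=30.00, C_total=7.00, V=4.29; Q1=21.43, Q4=8.57; dissipated=0.714

Answer: 4.29 V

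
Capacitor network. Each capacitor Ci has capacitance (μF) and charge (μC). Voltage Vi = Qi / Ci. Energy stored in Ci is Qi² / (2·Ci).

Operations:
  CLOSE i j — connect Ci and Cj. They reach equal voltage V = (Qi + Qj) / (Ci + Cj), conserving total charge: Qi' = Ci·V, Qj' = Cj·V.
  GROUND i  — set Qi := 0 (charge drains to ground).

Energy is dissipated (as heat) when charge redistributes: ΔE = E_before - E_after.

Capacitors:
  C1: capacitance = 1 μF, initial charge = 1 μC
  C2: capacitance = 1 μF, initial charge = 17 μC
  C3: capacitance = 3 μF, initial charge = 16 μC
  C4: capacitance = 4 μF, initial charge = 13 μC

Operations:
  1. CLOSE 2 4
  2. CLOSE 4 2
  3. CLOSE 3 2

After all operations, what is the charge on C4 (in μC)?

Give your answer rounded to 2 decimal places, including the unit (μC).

Initial: C1(1μF, Q=1μC, V=1.00V), C2(1μF, Q=17μC, V=17.00V), C3(3μF, Q=16μC, V=5.33V), C4(4μF, Q=13μC, V=3.25V)
Op 1: CLOSE 2-4: Q_total=30.00, C_total=5.00, V=6.00; Q2=6.00, Q4=24.00; dissipated=75.625
Op 2: CLOSE 4-2: Q_total=30.00, C_total=5.00, V=6.00; Q4=24.00, Q2=6.00; dissipated=0.000
Op 3: CLOSE 3-2: Q_total=22.00, C_total=4.00, V=5.50; Q3=16.50, Q2=5.50; dissipated=0.167
Final charges: Q1=1.00, Q2=5.50, Q3=16.50, Q4=24.00

Answer: 24.00 μC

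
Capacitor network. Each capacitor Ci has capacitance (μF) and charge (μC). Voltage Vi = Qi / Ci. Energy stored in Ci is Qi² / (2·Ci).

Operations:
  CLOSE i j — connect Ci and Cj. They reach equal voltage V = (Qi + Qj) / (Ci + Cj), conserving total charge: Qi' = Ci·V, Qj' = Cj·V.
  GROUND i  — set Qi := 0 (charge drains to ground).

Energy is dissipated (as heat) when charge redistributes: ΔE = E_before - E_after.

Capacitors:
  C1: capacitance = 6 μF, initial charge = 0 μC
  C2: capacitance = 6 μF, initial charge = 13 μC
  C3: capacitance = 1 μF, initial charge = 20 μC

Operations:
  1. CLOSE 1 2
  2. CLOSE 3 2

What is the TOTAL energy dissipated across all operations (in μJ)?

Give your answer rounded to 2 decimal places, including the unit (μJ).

Initial: C1(6μF, Q=0μC, V=0.00V), C2(6μF, Q=13μC, V=2.17V), C3(1μF, Q=20μC, V=20.00V)
Op 1: CLOSE 1-2: Q_total=13.00, C_total=12.00, V=1.08; Q1=6.50, Q2=6.50; dissipated=7.042
Op 2: CLOSE 3-2: Q_total=26.50, C_total=7.00, V=3.79; Q3=3.79, Q2=22.71; dissipated=153.360
Total dissipated: 160.402 μJ

Answer: 160.40 μJ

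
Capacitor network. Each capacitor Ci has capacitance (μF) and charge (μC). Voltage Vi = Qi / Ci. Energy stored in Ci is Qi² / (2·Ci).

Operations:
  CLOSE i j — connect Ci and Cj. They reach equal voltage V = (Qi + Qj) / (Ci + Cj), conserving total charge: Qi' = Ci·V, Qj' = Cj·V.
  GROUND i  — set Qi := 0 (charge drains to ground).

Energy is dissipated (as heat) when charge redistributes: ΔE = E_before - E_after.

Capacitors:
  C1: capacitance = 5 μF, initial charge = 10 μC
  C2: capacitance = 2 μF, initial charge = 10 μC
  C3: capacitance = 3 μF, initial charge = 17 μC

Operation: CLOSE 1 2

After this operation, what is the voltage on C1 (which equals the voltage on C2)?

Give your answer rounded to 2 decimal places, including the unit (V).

Initial: C1(5μF, Q=10μC, V=2.00V), C2(2μF, Q=10μC, V=5.00V), C3(3μF, Q=17μC, V=5.67V)
Op 1: CLOSE 1-2: Q_total=20.00, C_total=7.00, V=2.86; Q1=14.29, Q2=5.71; dissipated=6.429

Answer: 2.86 V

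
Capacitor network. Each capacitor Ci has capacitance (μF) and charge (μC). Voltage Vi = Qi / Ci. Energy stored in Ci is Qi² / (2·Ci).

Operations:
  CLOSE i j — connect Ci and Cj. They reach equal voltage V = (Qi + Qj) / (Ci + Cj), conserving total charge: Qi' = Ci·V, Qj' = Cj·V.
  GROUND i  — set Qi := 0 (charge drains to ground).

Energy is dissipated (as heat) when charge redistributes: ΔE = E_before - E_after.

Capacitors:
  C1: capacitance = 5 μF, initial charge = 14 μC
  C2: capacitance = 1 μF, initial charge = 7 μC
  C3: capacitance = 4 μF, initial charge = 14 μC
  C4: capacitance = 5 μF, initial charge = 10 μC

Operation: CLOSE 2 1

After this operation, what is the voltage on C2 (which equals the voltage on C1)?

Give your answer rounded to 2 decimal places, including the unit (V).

Initial: C1(5μF, Q=14μC, V=2.80V), C2(1μF, Q=7μC, V=7.00V), C3(4μF, Q=14μC, V=3.50V), C4(5μF, Q=10μC, V=2.00V)
Op 1: CLOSE 2-1: Q_total=21.00, C_total=6.00, V=3.50; Q2=3.50, Q1=17.50; dissipated=7.350

Answer: 3.50 V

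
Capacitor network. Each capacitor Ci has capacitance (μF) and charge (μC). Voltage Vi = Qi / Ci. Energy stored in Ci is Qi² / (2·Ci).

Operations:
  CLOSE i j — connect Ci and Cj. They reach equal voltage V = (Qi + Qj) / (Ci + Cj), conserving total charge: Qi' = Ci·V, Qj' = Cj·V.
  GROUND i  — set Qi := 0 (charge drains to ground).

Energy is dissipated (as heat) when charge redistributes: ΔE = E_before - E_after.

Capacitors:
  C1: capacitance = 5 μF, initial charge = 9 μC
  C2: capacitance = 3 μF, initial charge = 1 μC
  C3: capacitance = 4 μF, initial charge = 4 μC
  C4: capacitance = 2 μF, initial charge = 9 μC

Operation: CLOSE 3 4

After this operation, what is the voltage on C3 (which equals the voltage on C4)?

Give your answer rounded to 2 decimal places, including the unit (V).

Initial: C1(5μF, Q=9μC, V=1.80V), C2(3μF, Q=1μC, V=0.33V), C3(4μF, Q=4μC, V=1.00V), C4(2μF, Q=9μC, V=4.50V)
Op 1: CLOSE 3-4: Q_total=13.00, C_total=6.00, V=2.17; Q3=8.67, Q4=4.33; dissipated=8.167

Answer: 2.17 V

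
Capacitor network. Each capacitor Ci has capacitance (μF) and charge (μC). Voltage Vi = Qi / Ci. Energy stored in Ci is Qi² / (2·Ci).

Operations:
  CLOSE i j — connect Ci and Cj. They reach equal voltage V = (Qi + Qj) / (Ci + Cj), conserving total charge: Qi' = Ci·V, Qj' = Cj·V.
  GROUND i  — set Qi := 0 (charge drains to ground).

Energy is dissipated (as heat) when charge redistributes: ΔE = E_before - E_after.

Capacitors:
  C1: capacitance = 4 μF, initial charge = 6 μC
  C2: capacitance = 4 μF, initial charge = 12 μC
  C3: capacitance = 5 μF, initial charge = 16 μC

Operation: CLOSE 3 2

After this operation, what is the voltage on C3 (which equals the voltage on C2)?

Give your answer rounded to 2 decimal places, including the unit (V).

Answer: 3.11 V

Derivation:
Initial: C1(4μF, Q=6μC, V=1.50V), C2(4μF, Q=12μC, V=3.00V), C3(5μF, Q=16μC, V=3.20V)
Op 1: CLOSE 3-2: Q_total=28.00, C_total=9.00, V=3.11; Q3=15.56, Q2=12.44; dissipated=0.044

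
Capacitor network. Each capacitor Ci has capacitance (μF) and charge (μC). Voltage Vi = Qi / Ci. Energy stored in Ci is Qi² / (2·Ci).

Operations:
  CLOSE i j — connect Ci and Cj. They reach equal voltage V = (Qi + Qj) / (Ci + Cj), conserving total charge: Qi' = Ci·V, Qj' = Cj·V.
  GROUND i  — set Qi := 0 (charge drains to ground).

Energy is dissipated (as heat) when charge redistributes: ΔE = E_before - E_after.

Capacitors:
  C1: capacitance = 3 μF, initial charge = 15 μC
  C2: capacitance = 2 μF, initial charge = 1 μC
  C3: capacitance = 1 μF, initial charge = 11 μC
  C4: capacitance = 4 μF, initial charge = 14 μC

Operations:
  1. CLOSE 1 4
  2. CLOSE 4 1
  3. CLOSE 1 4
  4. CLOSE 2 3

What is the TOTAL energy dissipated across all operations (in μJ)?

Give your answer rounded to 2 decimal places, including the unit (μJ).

Answer: 38.68 μJ

Derivation:
Initial: C1(3μF, Q=15μC, V=5.00V), C2(2μF, Q=1μC, V=0.50V), C3(1μF, Q=11μC, V=11.00V), C4(4μF, Q=14μC, V=3.50V)
Op 1: CLOSE 1-4: Q_total=29.00, C_total=7.00, V=4.14; Q1=12.43, Q4=16.57; dissipated=1.929
Op 2: CLOSE 4-1: Q_total=29.00, C_total=7.00, V=4.14; Q4=16.57, Q1=12.43; dissipated=0.000
Op 3: CLOSE 1-4: Q_total=29.00, C_total=7.00, V=4.14; Q1=12.43, Q4=16.57; dissipated=0.000
Op 4: CLOSE 2-3: Q_total=12.00, C_total=3.00, V=4.00; Q2=8.00, Q3=4.00; dissipated=36.750
Total dissipated: 38.679 μJ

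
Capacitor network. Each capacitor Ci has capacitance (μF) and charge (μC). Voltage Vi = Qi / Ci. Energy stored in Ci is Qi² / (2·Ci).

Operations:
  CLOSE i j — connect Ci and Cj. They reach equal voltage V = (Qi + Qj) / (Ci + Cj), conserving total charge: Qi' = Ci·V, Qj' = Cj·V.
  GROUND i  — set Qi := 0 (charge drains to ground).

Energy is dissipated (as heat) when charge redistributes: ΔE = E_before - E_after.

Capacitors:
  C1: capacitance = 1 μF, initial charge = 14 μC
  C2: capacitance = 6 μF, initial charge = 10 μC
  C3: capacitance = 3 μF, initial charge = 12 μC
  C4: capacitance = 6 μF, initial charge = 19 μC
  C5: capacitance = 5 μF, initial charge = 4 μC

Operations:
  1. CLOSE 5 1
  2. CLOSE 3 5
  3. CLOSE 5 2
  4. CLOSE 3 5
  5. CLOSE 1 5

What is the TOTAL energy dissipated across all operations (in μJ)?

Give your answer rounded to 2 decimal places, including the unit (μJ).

Initial: C1(1μF, Q=14μC, V=14.00V), C2(6μF, Q=10μC, V=1.67V), C3(3μF, Q=12μC, V=4.00V), C4(6μF, Q=19μC, V=3.17V), C5(5μF, Q=4μC, V=0.80V)
Op 1: CLOSE 5-1: Q_total=18.00, C_total=6.00, V=3.00; Q5=15.00, Q1=3.00; dissipated=72.600
Op 2: CLOSE 3-5: Q_total=27.00, C_total=8.00, V=3.38; Q3=10.12, Q5=16.88; dissipated=0.938
Op 3: CLOSE 5-2: Q_total=26.88, C_total=11.00, V=2.44; Q5=12.22, Q2=14.66; dissipated=3.980
Op 4: CLOSE 3-5: Q_total=22.34, C_total=8.00, V=2.79; Q3=8.38, Q5=13.96; dissipated=0.814
Op 5: CLOSE 1-5: Q_total=16.96, C_total=6.00, V=2.83; Q1=2.83, Q5=14.14; dissipated=0.018
Total dissipated: 78.349 μJ

Answer: 78.35 μJ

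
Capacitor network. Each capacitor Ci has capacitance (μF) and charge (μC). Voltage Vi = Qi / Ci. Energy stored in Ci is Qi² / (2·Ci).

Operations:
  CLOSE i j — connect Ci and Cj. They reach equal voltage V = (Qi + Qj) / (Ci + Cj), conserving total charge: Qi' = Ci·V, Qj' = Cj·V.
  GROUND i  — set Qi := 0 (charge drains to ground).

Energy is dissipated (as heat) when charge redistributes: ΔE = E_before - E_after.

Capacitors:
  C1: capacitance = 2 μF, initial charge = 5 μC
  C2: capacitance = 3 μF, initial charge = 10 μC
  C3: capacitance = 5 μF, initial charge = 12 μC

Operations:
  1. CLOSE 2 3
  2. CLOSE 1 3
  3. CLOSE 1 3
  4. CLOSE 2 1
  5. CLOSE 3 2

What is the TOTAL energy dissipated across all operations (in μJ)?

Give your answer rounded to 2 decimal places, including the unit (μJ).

Initial: C1(2μF, Q=5μC, V=2.50V), C2(3μF, Q=10μC, V=3.33V), C3(5μF, Q=12μC, V=2.40V)
Op 1: CLOSE 2-3: Q_total=22.00, C_total=8.00, V=2.75; Q2=8.25, Q3=13.75; dissipated=0.817
Op 2: CLOSE 1-3: Q_total=18.75, C_total=7.00, V=2.68; Q1=5.36, Q3=13.39; dissipated=0.045
Op 3: CLOSE 1-3: Q_total=18.75, C_total=7.00, V=2.68; Q1=5.36, Q3=13.39; dissipated=0.000
Op 4: CLOSE 2-1: Q_total=13.61, C_total=5.00, V=2.72; Q2=8.16, Q1=5.44; dissipated=0.003
Op 5: CLOSE 3-2: Q_total=21.56, C_total=8.00, V=2.69; Q3=13.47, Q2=8.08; dissipated=0.002
Total dissipated: 0.866 μJ

Answer: 0.87 μJ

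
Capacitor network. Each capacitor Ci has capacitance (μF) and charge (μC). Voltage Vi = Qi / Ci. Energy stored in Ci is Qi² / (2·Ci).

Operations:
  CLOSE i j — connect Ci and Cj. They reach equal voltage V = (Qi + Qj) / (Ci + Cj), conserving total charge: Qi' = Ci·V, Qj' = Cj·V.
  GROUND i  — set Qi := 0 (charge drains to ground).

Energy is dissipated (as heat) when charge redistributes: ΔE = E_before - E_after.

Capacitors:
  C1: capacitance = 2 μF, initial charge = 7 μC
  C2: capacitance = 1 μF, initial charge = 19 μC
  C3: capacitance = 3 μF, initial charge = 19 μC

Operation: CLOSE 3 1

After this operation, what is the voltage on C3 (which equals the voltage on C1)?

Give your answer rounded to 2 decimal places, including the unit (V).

Initial: C1(2μF, Q=7μC, V=3.50V), C2(1μF, Q=19μC, V=19.00V), C3(3μF, Q=19μC, V=6.33V)
Op 1: CLOSE 3-1: Q_total=26.00, C_total=5.00, V=5.20; Q3=15.60, Q1=10.40; dissipated=4.817

Answer: 5.20 V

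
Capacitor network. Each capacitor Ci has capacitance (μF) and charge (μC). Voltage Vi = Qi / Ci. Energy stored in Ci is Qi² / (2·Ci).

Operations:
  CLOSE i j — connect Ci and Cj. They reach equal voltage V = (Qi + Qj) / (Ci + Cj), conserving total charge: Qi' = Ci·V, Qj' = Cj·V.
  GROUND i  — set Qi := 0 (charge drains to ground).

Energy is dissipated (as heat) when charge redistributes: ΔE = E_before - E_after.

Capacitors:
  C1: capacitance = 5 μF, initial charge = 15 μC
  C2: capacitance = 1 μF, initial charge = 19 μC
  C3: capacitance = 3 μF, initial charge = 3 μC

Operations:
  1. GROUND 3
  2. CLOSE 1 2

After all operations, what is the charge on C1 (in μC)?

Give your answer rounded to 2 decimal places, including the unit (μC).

Initial: C1(5μF, Q=15μC, V=3.00V), C2(1μF, Q=19μC, V=19.00V), C3(3μF, Q=3μC, V=1.00V)
Op 1: GROUND 3: Q3=0; energy lost=1.500
Op 2: CLOSE 1-2: Q_total=34.00, C_total=6.00, V=5.67; Q1=28.33, Q2=5.67; dissipated=106.667
Final charges: Q1=28.33, Q2=5.67, Q3=0.00

Answer: 28.33 μC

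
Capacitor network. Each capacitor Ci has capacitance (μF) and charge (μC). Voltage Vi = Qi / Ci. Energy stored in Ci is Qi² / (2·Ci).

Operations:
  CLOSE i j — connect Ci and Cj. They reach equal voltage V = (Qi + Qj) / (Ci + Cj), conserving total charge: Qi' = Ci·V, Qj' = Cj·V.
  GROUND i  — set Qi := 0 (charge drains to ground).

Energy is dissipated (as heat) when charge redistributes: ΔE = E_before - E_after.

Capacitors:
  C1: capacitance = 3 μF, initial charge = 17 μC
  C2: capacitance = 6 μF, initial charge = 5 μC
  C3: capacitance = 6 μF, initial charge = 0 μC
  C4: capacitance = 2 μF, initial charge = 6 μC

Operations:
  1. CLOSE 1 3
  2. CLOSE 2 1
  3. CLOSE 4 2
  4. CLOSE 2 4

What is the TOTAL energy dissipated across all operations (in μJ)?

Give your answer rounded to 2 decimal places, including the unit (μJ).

Answer: 35.70 μJ

Derivation:
Initial: C1(3μF, Q=17μC, V=5.67V), C2(6μF, Q=5μC, V=0.83V), C3(6μF, Q=0μC, V=0.00V), C4(2μF, Q=6μC, V=3.00V)
Op 1: CLOSE 1-3: Q_total=17.00, C_total=9.00, V=1.89; Q1=5.67, Q3=11.33; dissipated=32.111
Op 2: CLOSE 2-1: Q_total=10.67, C_total=9.00, V=1.19; Q2=7.11, Q1=3.56; dissipated=1.114
Op 3: CLOSE 4-2: Q_total=13.11, C_total=8.00, V=1.64; Q4=3.28, Q2=9.83; dissipated=2.470
Op 4: CLOSE 2-4: Q_total=13.11, C_total=8.00, V=1.64; Q2=9.83, Q4=3.28; dissipated=0.000
Total dissipated: 35.695 μJ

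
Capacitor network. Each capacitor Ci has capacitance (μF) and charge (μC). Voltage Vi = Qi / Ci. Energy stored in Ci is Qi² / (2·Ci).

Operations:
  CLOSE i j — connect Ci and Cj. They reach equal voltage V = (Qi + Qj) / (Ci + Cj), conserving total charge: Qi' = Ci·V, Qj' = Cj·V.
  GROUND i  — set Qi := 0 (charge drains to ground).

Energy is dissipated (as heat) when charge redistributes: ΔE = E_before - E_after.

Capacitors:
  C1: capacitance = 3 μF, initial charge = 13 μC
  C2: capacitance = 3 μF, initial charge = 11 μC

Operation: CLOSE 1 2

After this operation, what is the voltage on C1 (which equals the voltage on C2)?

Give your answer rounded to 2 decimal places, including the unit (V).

Initial: C1(3μF, Q=13μC, V=4.33V), C2(3μF, Q=11μC, V=3.67V)
Op 1: CLOSE 1-2: Q_total=24.00, C_total=6.00, V=4.00; Q1=12.00, Q2=12.00; dissipated=0.333

Answer: 4.00 V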